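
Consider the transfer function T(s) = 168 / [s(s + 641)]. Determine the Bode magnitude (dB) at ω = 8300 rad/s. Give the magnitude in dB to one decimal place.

|j8300 + 641| = √(8300² + 641²) = 8325
|j8300| = 8300
|T(j8300)| = 168 / (8325 × 8300) = 2.4314e-06
20 log₁₀(2.4314e-06) = -112.28 dB

-112.3 dB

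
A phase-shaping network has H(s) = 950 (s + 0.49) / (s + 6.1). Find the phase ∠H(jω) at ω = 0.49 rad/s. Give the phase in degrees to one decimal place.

40.4°

∠(j0.49 + 0.49) = arctan(0.49/0.49) = 45.00°
∠(j0.49 + 6.1) = arctan(0.49/6.1) = 4.59°
∠H(j0.49) = 45.00° − 4.59° = 40.41°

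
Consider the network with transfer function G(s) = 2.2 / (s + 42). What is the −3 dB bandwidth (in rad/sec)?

For a single-pole low-pass, the −3 dB point is at the pole: ω = 42 rad/sec.

42 rad/sec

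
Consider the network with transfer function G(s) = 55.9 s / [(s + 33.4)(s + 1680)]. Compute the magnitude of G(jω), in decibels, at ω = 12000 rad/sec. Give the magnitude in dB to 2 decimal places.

-46.72 dB

|j12000| = 1.2e+04
|j12000 + 33.4| = √(12000² + 33.4²) = 1.2e+04
|j12000 + 1680| = √(12000² + 1680²) = 1.212e+04
|G(j12000)| = 55.9 × 1.2e+04 / (1.2e+04 × 1.212e+04) = 0.0046133
20 log₁₀(0.0046133) = -46.720 dB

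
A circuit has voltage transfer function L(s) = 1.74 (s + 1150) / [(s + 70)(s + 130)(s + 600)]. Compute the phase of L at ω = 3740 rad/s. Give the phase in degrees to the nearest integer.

∠(j3740 + 1150) = arctan(3740/1150) = 72.91°
∠(j3740 + 70) = arctan(3740/70) = 88.93°
∠(j3740 + 130) = arctan(3740/130) = 88.01°
∠(j3740 + 600) = arctan(3740/600) = 80.89°
∠L(j3740) = 72.91° − (88.93° + 88.01° + 80.89°) = -184.91°

-185°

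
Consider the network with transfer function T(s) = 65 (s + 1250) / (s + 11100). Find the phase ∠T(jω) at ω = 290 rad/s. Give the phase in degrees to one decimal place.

11.6°

∠(j290 + 1250) = arctan(290/1250) = 13.06°
∠(j290 + 11100) = arctan(290/11100) = 1.50°
∠T(j290) = 13.06° − 1.50° = 11.56°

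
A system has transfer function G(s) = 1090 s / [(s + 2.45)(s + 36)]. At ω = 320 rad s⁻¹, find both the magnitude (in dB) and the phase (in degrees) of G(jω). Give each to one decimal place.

|G| = 10.6 dB, ∠G = -83.1°

|j320| = 320
|j320 + 2.45| = √(320² + 2.45²) = 320
|j320 + 36| = √(320² + 36²) = 322
|G(j320)| = 1090 × 320 / (320 × 322) = 3.3848
20 log₁₀(3.3848) = 10.59 dB
∠(j320) = 90.00°
∠(j320 + 2.45) = arctan(320/2.45) = 89.56°
∠(j320 + 36) = arctan(320/36) = 83.58°
∠G(j320) = 90.00° − (89.56° + 83.58°) = -83.14°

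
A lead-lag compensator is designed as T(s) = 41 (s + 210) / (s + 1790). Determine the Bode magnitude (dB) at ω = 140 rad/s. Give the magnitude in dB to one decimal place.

15.2 dB

|j140 + 210| = √(140² + 210²) = 252.4
|j140 + 1790| = √(140² + 1790²) = 1795
|T(j140)| = 41 × 252.4 / 1795 = 5.7634
20 log₁₀(5.7634) = 15.21 dB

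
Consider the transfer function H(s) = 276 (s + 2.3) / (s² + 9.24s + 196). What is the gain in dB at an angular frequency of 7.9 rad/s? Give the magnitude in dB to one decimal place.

|j7.9 + 2.3| = √(7.9² + 2.3²) = 8.228
|(j7.9)² + 9.24(j7.9) + 196| = |133.59 + j72.996| = 152.2
|H(j7.9)| = 276 × 8.228 / 152.2 = 14.918
20 log₁₀(14.918) = 23.47 dB

23.5 dB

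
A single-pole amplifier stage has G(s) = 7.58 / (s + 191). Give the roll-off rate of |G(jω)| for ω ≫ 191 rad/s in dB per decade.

With 0 zeros and 1 pole, the high-frequency asymptotic slope is 20 × (0 − 1) = -20 dB/decade.

-20 dB/decade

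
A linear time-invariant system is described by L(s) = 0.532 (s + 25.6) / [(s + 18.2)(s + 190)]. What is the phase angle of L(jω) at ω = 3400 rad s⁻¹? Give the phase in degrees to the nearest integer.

∠(j3400 + 25.6) = arctan(3400/25.6) = 89.57°
∠(j3400 + 18.2) = arctan(3400/18.2) = 89.69°
∠(j3400 + 190) = arctan(3400/190) = 86.80°
∠L(j3400) = 89.57° − (89.69° + 86.80°) = -86.93°

-87°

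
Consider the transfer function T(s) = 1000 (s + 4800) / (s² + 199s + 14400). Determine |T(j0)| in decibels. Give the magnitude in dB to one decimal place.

T(0) = 1000 × 4800 / 14400 = 333.33
20 log₁₀(333.33) = 50.46 dB

50.5 dB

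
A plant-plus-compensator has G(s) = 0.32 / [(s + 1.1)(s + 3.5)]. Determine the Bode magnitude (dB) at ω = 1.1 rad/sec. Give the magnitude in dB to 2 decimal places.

-25.03 dB

|j1.1 + 1.1| = √(1.1² + 1.1²) = 1.556
|j1.1 + 3.5| = √(1.1² + 3.5²) = 3.669
|G(j1.1)| = 0.32 / (1.556 × 3.669) = 0.056069
20 log₁₀(0.056069) = -25.026 dB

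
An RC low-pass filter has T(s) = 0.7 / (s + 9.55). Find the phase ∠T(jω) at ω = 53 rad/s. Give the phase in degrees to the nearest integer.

∠(j53 + 9.55) = arctan(53/9.55) = 79.79°
∠T(j53) = −79.79° = -79.79°

-80°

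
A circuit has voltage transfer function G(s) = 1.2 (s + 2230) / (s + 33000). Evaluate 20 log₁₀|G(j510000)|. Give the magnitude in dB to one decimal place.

|j510000 + 2230| = √(510000² + 2230²) = 5.1e+05
|j510000 + 33000| = √(510000² + 33000²) = 5.111e+05
|G(j510000)| = 1.2 × 5.1e+05 / 5.111e+05 = 1.1975
20 log₁₀(1.1975) = 1.57 dB

1.6 dB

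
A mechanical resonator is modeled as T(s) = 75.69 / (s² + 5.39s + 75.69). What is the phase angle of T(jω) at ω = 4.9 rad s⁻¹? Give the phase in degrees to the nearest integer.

-27°

∠[(j4.9)² + 5.39(j4.9) + 75.69] = ∠[51.68 + j26.411] = 27.07°
∠T(j4.9) = −27.07° = -27.07°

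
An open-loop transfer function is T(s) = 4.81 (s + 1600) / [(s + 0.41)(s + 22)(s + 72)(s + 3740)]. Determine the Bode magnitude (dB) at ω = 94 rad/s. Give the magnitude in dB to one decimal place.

-114.3 dB

|j94 + 1600| = √(94² + 1600²) = 1603
|j94 + 0.41| = √(94² + 0.41²) = 94
|j94 + 22| = √(94² + 22²) = 96.54
|j94 + 72| = √(94² + 72²) = 118.4
|j94 + 3740| = √(94² + 3740²) = 3741
|T(j94)| = 4.81 × 1603 / (94 × 96.54 × 118.4 × 3741) = 1.9177e-06
20 log₁₀(1.9177e-06) = -114.34 dB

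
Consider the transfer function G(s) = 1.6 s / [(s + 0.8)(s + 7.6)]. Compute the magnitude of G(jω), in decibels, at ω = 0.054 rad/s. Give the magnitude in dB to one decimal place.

-37.0 dB

|j0.054| = 0.054
|j0.054 + 0.8| = √(0.054² + 0.8²) = 0.8018
|j0.054 + 7.6| = √(0.054² + 7.6²) = 7.6
|G(j0.054)| = 1.6 × 0.054 / (0.8018 × 7.6) = 0.014178
20 log₁₀(0.014178) = -36.97 dB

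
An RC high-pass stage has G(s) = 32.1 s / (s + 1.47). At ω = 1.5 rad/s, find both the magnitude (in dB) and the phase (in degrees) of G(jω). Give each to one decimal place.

|G| = 27.2 dB, ∠G = 44.4°

|j1.5| = 1.5
|j1.5 + 1.47| = √(1.5² + 1.47²) = 2.1
|G(j1.5)| = 32.1 × 1.5 / 2.1 = 22.926
20 log₁₀(22.926) = 27.21 dB
∠(j1.5) = 90.00°
∠(j1.5 + 1.47) = arctan(1.5/1.47) = 45.58°
∠G(j1.5) = 90.00° − 45.58° = 44.42°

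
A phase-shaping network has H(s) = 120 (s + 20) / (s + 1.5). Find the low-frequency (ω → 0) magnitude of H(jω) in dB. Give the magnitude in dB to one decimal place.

64.1 dB

H(0) = 120 × 20 / 1.5 = 1600
20 log₁₀(1600) = 64.08 dB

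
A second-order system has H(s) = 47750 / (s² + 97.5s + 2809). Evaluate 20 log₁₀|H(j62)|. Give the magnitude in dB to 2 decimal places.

17.83 dB

|(j62)² + 97.5(j62) + 2809| = |-1035 + j6045| = 6133
|H(j62)| = 47750 / 6133 = 7.7858
20 log₁₀(7.7858) = 17.826 dB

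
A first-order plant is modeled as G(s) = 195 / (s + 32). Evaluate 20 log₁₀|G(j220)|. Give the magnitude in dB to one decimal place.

-1.1 dB

|j220 + 32| = √(220² + 32²) = 222.3
|G(j220)| = 195 / 222.3 = 0.87713
20 log₁₀(0.87713) = -1.14 dB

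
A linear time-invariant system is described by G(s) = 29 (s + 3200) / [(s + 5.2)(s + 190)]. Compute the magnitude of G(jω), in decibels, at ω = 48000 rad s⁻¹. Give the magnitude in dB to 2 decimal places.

|j48000 + 3200| = √(48000² + 3200²) = 4.811e+04
|j48000 + 5.2| = √(48000² + 5.2²) = 4.8e+04
|j48000 + 190| = √(48000² + 190²) = 4.8e+04
|G(j48000)| = 29 × 4.811e+04 / (4.8e+04 × 4.8e+04) = 0.0006055
20 log₁₀(0.0006055) = -64.358 dB

-64.36 dB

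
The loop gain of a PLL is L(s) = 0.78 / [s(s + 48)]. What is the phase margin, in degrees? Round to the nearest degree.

90 deg

Gain crossover: |L(jω)| = 1 at ω ≈ 0.0162 rad/s.
∠L(j0.0162) = −90° − arctan(0.0162/48) ≈ -90.02°
PM = 180° + (-90.02°) = 89.98°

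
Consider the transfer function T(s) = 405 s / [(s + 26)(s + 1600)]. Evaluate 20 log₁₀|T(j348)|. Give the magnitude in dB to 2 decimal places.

-12.16 dB

|j348| = 348
|j348 + 26| = √(348² + 26²) = 349
|j348 + 1600| = √(348² + 1600²) = 1637
|T(j348)| = 405 × 348 / (349 × 1637) = 0.24665
20 log₁₀(0.24665) = -12.158 dB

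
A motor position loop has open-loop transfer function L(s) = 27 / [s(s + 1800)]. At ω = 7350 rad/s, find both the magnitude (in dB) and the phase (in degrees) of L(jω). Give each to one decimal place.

|L| = -126.3 dB, ∠L = -166.2°

|j7350 + 1800| = √(7350² + 1800²) = 7567
|j7350| = 7350
|L(j7350)| = 27 / (7567 × 7350) = 4.8545e-07
20 log₁₀(4.8545e-07) = -126.28 dB
∠(j7350 + 1800) = arctan(7350/1800) = 76.24°
∠(j7350) = 90.00°
∠L(j7350) = − (76.24° + 90.00°) = -166.24°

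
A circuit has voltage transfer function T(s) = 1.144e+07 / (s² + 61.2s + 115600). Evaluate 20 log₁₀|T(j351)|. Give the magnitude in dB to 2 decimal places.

54.02 dB

|(j351)² + 61.2(j351) + 115600| = |-7601 + j21481| = 2.279e+04
|T(j351)| = 1.144e+07 / 2.279e+04 = 502.06
20 log₁₀(502.06) = 54.015 dB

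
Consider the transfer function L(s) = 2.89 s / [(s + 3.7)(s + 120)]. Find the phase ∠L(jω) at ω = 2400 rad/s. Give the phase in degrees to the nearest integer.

-87°

∠(j2400) = 90.00°
∠(j2400 + 3.7) = arctan(2400/3.7) = 89.91°
∠(j2400 + 120) = arctan(2400/120) = 87.14°
∠L(j2400) = 90.00° − (89.91° + 87.14°) = -87.05°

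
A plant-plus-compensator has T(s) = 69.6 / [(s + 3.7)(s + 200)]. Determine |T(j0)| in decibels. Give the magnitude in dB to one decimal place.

T(0) = 69.6 / (3.7 × 200) = 0.094054
20 log₁₀(0.094054) = -20.53 dB

-20.5 dB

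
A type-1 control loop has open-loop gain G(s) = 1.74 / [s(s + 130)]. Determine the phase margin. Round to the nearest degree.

Gain crossover: |G(jω)| = 1 at ω ≈ 0.0134 rad/s.
∠G(j0.0134) = −90° − arctan(0.0134/130) ≈ -90.01°
PM = 180° + (-90.01°) = 89.99°

90°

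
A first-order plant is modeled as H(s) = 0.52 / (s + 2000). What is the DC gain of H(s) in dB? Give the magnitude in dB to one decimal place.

-71.7 dB

H(0) = 0.52 / 2000 = 0.00026
20 log₁₀(0.00026) = -71.70 dB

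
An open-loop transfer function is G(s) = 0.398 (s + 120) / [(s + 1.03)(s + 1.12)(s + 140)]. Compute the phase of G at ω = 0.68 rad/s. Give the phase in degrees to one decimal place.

-64.6°

∠(j0.68 + 120) = arctan(0.68/120) = 0.32°
∠(j0.68 + 1.03) = arctan(0.68/1.03) = 33.43°
∠(j0.68 + 1.12) = arctan(0.68/1.12) = 31.26°
∠(j0.68 + 140) = arctan(0.68/140) = 0.28°
∠G(j0.68) = 0.32° − (33.43° + 31.26° + 0.28°) = -64.65°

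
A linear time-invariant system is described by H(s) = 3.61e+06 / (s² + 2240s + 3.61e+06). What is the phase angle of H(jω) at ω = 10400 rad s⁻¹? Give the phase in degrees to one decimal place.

-167.4°

∠[(j10400)² + 2240(j10400) + 3.61e+06] = ∠[-1.0455e+08 + j2.3296e+07] = 167.44°
∠H(j10400) = −167.44° = -167.44°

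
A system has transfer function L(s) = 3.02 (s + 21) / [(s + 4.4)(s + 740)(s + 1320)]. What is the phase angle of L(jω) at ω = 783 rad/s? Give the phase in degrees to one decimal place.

∠(j783 + 21) = arctan(783/21) = 88.46°
∠(j783 + 4.4) = arctan(783/4.4) = 89.68°
∠(j783 + 740) = arctan(783/740) = 46.62°
∠(j783 + 1320) = arctan(783/1320) = 30.68°
∠L(j783) = 88.46° − (89.68° + 46.62° + 30.68°) = -78.51°

-78.5°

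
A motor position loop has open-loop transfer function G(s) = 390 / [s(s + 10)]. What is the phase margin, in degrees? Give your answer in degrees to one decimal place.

Gain crossover: |G(jω)| = 1 at ω ≈ 18.5 rad s⁻¹.
∠G(j18.5) = −90° − arctan(18.5/10) ≈ -151.64°
PM = 180° + (-151.64°) = 28.36°

28.4°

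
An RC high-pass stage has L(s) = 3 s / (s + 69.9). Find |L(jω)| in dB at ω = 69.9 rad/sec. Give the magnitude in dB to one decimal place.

|j69.9| = 69.9
|j69.9 + 69.9| = √(69.9² + 69.9²) = 98.85
|L(j69.9)| = 3 × 69.9 / 98.85 = 2.1213
20 log₁₀(2.1213) = 6.53 dB

6.5 dB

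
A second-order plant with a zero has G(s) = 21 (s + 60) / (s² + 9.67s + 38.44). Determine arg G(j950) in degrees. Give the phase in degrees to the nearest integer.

∠(j950 + 60) = arctan(950/60) = 86.39°
∠[(j950)² + 9.67(j950) + 38.44] = ∠[-9.0246e+05 + j9186.5] = 179.42°
∠G(j950) = 86.39° − 179.42° = -93.03°

-93 deg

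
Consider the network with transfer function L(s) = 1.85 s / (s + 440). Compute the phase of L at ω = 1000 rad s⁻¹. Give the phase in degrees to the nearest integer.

∠(j1000) = 90.00°
∠(j1000 + 440) = arctan(1000/440) = 66.25°
∠L(j1000) = 90.00° − 66.25° = 23.75°

24°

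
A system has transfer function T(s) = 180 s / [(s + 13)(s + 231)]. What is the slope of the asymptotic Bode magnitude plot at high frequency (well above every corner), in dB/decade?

With 1 zero and 2 poles, the high-frequency asymptotic slope is 20 × (1 − 2) = -20 dB/decade.

-20 dB/decade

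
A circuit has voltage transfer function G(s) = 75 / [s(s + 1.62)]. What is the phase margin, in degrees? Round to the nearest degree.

11°

Gain crossover: |G(jω)| = 1 at ω ≈ 8.58 rad/s.
∠G(j8.58) = −90° − arctan(8.58/1.62) ≈ -169.31°
PM = 180° + (-169.31°) = 10.69°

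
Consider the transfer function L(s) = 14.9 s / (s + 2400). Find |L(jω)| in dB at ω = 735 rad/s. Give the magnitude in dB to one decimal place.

12.8 dB

|j735| = 735
|j735 + 2400| = √(735² + 2400²) = 2510
|L(j735)| = 14.9 × 735 / 2510 = 4.3631
20 log₁₀(4.3631) = 12.80 dB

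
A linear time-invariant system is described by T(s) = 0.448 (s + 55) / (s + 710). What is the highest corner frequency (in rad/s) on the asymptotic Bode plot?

710 rad/s

Break frequencies occur at each pole and zero magnitude: 55 rad/s, 710 rad/s.
The highest is 710 rad/s.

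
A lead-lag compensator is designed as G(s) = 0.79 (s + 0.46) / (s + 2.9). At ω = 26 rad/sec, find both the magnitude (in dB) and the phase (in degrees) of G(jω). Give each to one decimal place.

|j26 + 0.46| = √(26² + 0.46²) = 26
|j26 + 2.9| = √(26² + 2.9²) = 26.16
|G(j26)| = 0.79 × 26 / 26.16 = 0.78525
20 log₁₀(0.78525) = -2.10 dB
∠(j26 + 0.46) = arctan(26/0.46) = 88.99°
∠(j26 + 2.9) = arctan(26/2.9) = 83.64°
∠G(j26) = 88.99° − 83.64° = 5.35°

|G| = -2.1 dB, ∠G = 5.4°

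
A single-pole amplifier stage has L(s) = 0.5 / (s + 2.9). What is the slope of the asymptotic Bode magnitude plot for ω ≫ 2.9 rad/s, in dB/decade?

With 0 zeros and 1 pole, the high-frequency asymptotic slope is 20 × (0 − 1) = -20 dB/decade.

-20 dB/decade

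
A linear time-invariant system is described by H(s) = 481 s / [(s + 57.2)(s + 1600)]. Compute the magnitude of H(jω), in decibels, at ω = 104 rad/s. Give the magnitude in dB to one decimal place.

|j104| = 104
|j104 + 57.2| = √(104² + 57.2²) = 118.7
|j104 + 1600| = √(104² + 1600²) = 1603
|H(j104)| = 481 × 104 / (118.7 × 1603) = 0.26286
20 log₁₀(0.26286) = -11.61 dB

-11.6 dB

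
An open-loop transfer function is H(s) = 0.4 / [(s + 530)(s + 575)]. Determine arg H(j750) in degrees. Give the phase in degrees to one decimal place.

∠(j750 + 530) = arctan(750/530) = 54.75°
∠(j750 + 575) = arctan(750/575) = 52.52°
∠H(j750) = − (54.75° + 52.52°) = -107.28°

-107.3°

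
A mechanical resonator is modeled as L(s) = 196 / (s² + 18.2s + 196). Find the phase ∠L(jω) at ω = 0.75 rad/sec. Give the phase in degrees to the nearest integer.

-4°

∠[(j0.75)² + 18.2(j0.75) + 196] = ∠[195.44 + j13.65] = 4.00°
∠L(j0.75) = −4.00° = -4.00°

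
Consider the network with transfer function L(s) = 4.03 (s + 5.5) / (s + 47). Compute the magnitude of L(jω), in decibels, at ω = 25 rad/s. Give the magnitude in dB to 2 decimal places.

|j25 + 5.5| = √(25² + 5.5²) = 25.6
|j25 + 47| = √(25² + 47²) = 53.24
|L(j25)| = 4.03 × 25.6 / 53.24 = 1.9378
20 log₁₀(1.9378) = 5.746 dB

5.75 dB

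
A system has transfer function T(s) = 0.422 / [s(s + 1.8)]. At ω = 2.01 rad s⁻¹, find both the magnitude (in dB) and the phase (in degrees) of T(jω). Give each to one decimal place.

|j2.01 + 1.8| = √(2.01² + 1.8²) = 2.698
|j2.01| = 2.01
|T(j2.01)| = 0.422 / (2.698 × 2.01) = 0.077812
20 log₁₀(0.077812) = -22.18 dB
∠(j2.01 + 1.8) = arctan(2.01/1.8) = 48.15°
∠(j2.01) = 90.00°
∠T(j2.01) = − (48.15° + 90.00°) = -138.15°

|T| = -22.2 dB, ∠T = -138.2 deg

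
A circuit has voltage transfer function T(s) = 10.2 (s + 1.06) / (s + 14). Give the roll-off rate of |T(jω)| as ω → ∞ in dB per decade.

With 1 zero and 1 pole, the high-frequency asymptotic slope is 20 × (1 − 1) = 0 dB/decade.

0 dB/decade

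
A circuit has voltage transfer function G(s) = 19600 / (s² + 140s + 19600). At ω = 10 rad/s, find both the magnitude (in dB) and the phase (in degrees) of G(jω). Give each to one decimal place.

|G| = 0.0 dB, ∠G = -4.1°

|(j10)² + 140(j10) + 19600| = |19500 + j1400| = 1.955e+04
|G(j10)| = 19600 / 1.955e+04 = 1.0025
20 log₁₀(1.0025) = 0.02 dB
∠[(j10)² + 140(j10) + 19600] = ∠[19500 + j1400] = 4.11°
∠G(j10) = −4.11° = -4.11°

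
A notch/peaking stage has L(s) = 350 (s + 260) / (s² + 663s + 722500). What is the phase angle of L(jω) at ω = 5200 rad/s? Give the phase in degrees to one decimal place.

∠(j5200 + 260) = arctan(5200/260) = 87.14°
∠[(j5200)² + 663(j5200) + 722500] = ∠[-2.6318e+07 + j3.4476e+06] = 172.54°
∠L(j5200) = 87.14° − 172.54° = -85.40°

-85.4 deg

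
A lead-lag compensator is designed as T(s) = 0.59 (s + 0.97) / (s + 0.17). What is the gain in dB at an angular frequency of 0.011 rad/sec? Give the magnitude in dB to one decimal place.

10.5 dB

|j0.011 + 0.97| = √(0.011² + 0.97²) = 0.9701
|j0.011 + 0.17| = √(0.011² + 0.17²) = 0.1704
|T(j0.011)| = 0.59 × 0.9701 / 0.1704 = 3.3597
20 log₁₀(3.3597) = 10.53 dB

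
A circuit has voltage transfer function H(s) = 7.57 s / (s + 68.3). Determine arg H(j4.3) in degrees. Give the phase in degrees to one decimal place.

∠(j4.3) = 90.00°
∠(j4.3 + 68.3) = arctan(4.3/68.3) = 3.60°
∠H(j4.3) = 90.00° − 3.60° = 86.40°

86.4°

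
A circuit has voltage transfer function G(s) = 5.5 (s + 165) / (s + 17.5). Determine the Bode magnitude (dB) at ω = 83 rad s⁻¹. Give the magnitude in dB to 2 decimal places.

21.57 dB

|j83 + 165| = √(83² + 165²) = 184.7
|j83 + 17.5| = √(83² + 17.5²) = 84.82
|G(j83)| = 5.5 × 184.7 / 84.82 = 11.976
20 log₁₀(11.976) = 21.566 dB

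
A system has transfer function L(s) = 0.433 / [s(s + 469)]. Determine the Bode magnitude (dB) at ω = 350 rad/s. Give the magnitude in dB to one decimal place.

|j350 + 469| = √(350² + 469²) = 585.2
|j350| = 350
|L(j350)| = 0.433 / (585.2 × 350) = 2.114e-06
20 log₁₀(2.114e-06) = -113.50 dB

-113.5 dB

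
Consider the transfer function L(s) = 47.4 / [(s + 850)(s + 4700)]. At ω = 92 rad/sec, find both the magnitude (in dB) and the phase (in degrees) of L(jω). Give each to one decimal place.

|j92 + 850| = √(92² + 850²) = 855
|j92 + 4700| = √(92² + 4700²) = 4701
|L(j92)| = 47.4 / (855 × 4701) = 1.1794e-05
20 log₁₀(1.1794e-05) = -98.57 dB
∠(j92 + 850) = arctan(92/850) = 6.18°
∠(j92 + 4700) = arctan(92/4700) = 1.12°
∠L(j92) = − (6.18° + 1.12°) = -7.30°

|L| = -98.6 dB, ∠L = -7.3°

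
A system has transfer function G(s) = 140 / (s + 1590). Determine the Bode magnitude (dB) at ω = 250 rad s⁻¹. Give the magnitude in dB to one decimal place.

-21.2 dB

|j250 + 1590| = √(250² + 1590²) = 1610
|G(j250)| = 140 / 1610 = 0.086982
20 log₁₀(0.086982) = -21.21 dB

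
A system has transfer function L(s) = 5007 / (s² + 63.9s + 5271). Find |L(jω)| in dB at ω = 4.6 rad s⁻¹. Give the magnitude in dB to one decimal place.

|(j4.6)² + 63.9(j4.6) + 5271| = |5249.8 + j293.94| = 5258
|L(j4.6)| = 5007 / 5258 = 0.95225
20 log₁₀(0.95225) = -0.42 dB

-0.4 dB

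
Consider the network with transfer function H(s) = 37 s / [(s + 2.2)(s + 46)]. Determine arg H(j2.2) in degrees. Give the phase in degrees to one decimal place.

∠(j2.2) = 90.00°
∠(j2.2 + 2.2) = arctan(2.2/2.2) = 45.00°
∠(j2.2 + 46) = arctan(2.2/46) = 2.74°
∠H(j2.2) = 90.00° − (45.00° + 2.74°) = 42.26°

42.3°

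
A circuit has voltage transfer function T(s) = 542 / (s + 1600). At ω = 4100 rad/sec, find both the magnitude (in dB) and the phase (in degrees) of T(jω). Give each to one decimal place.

|T| = -18.2 dB, ∠T = -68.7°

|j4100 + 1600| = √(4100² + 1600²) = 4401
|T(j4100)| = 542 / 4401 = 0.12315
20 log₁₀(0.12315) = -18.19 dB
∠(j4100 + 1600) = arctan(4100/1600) = 68.68°
∠T(j4100) = −68.68° = -68.68°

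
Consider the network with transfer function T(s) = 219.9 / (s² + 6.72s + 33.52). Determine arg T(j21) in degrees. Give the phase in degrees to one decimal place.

-160.9°

∠[(j21)² + 6.72(j21) + 33.52] = ∠[-407.48 + j141.12] = 160.90°
∠T(j21) = −160.90° = -160.90°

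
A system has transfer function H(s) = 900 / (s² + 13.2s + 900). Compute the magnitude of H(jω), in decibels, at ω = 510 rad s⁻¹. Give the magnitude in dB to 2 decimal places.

|(j510)² + 13.2(j510) + 900| = |-2.592e+05 + j6732| = 2.593e+05
|H(j510)| = 900 / 2.593e+05 = 0.0034711
20 log₁₀(0.0034711) = -49.191 dB

-49.19 dB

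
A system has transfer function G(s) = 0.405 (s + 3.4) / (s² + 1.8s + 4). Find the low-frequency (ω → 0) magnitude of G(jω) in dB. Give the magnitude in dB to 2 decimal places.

G(0) = 0.405 × 3.4 / 4 = 0.34425
20 log₁₀(0.34425) = -9.263 dB

-9.26 dB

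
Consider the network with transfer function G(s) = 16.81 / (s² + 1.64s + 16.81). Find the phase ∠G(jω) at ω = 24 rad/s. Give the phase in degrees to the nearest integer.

∠[(j24)² + 1.64(j24) + 16.81] = ∠[-559.19 + j39.36] = 175.97°
∠G(j24) = −175.97° = -175.97°

-176°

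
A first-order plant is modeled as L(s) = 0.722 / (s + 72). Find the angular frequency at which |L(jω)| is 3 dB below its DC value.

72 rad s⁻¹

For a single-pole low-pass, the −3 dB point is at the pole: ω = 72 rad s⁻¹.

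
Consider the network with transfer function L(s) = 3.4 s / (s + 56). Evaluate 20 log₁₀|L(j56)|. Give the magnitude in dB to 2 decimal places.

7.62 dB

|j56| = 56
|j56 + 56| = √(56² + 56²) = 79.2
|L(j56)| = 3.4 × 56 / 79.2 = 2.4042
20 log₁₀(2.4042) = 7.619 dB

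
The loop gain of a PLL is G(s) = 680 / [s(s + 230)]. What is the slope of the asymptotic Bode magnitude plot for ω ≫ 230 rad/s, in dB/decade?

With 0 zeros and 2 poles, the high-frequency asymptotic slope is 20 × (0 − 2) = -40 dB/decade.

-40 dB/decade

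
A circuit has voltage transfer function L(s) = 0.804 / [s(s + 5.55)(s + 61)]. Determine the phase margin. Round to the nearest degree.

90°

Gain crossover: |L(jω)| = 1 at ω ≈ 0.00237 rad/s.
∠L(j0.00237) = −90° − arctan(0.00237/5.55) − arctan(0.00237/61) ≈ -90.03°
PM = 180° + (-90.03°) = 89.97°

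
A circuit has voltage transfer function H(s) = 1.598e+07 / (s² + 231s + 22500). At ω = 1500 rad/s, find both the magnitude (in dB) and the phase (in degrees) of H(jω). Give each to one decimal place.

|H| = 17.0 dB, ∠H = -171.2 deg

|(j1500)² + 231(j1500) + 22500| = |-2.2275e+06 + j3.465e+05| = 2.254e+06
|H(j1500)| = 1.598e+07 / 2.254e+06 = 7.0887
20 log₁₀(7.0887) = 17.01 dB
∠[(j1500)² + 231(j1500) + 22500] = ∠[-2.2275e+06 + j3.465e+05] = 171.16°
∠H(j1500) = −171.16° = -171.16°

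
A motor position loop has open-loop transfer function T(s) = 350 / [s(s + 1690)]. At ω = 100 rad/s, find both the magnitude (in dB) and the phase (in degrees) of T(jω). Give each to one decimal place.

|T| = -53.7 dB, ∠T = -93.4°

|j100 + 1690| = √(100² + 1690²) = 1693
|j100| = 100
|T(j100)| = 350 / (1693 × 100) = 0.0020674
20 log₁₀(0.0020674) = -53.69 dB
∠(j100 + 1690) = arctan(100/1690) = 3.39°
∠(j100) = 90.00°
∠T(j100) = − (3.39° + 90.00°) = -93.39°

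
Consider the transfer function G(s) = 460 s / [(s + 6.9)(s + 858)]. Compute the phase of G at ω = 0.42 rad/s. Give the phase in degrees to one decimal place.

∠(j0.42) = 90.00°
∠(j0.42 + 6.9) = arctan(0.42/6.9) = 3.48°
∠(j0.42 + 858) = arctan(0.42/858) = 0.03°
∠G(j0.42) = 90.00° − (3.48° + 0.03°) = 86.49°

86.5°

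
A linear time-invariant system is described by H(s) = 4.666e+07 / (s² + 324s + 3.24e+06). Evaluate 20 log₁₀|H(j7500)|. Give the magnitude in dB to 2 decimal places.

|(j7500)² + 324(j7500) + 3.24e+06| = |-5.301e+07 + j2.43e+06| = 5.307e+07
|H(j7500)| = 4.666e+07 / 5.307e+07 = 0.87929
20 log₁₀(0.87929) = -1.117 dB

-1.12 dB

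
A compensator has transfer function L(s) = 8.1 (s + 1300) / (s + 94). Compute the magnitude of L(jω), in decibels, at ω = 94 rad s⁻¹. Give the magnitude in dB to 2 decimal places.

|j94 + 1300| = √(94² + 1300²) = 1303
|j94 + 94| = √(94² + 94²) = 132.9
|L(j94)| = 8.1 × 1303 / 132.9 = 79.418
20 log₁₀(79.418) = 37.998 dB

38.00 dB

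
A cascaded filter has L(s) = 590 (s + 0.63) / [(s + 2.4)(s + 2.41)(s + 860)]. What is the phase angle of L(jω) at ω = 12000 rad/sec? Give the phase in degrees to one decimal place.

∠(j12000 + 0.63) = arctan(12000/0.63) = 90.00°
∠(j12000 + 2.4) = arctan(12000/2.4) = 89.99°
∠(j12000 + 2.41) = arctan(12000/2.41) = 89.99°
∠(j12000 + 860) = arctan(12000/860) = 85.90°
∠L(j12000) = 90.00° − (89.99° + 89.99° + 85.90°) = -175.88°

-175.9°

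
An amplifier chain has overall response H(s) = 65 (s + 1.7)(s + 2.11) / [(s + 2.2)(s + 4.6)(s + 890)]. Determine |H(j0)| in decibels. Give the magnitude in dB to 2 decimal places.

H(0) = 65 × 1.7 × 2.11 / (2.2 × 4.6 × 890) = 0.025887
20 log₁₀(0.025887) = -31.739 dB

-31.74 dB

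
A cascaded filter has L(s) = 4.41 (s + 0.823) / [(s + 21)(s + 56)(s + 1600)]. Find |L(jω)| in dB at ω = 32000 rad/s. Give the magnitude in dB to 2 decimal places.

-167.33 dB

|j32000 + 0.823| = √(32000² + 0.823²) = 3.2e+04
|j32000 + 21| = √(32000² + 21²) = 3.2e+04
|j32000 + 56| = √(32000² + 56²) = 3.2e+04
|j32000 + 1600| = √(32000² + 1600²) = 3.204e+04
|L(j32000)| = 4.41 × 3.2e+04 / (3.2e+04 × 3.2e+04 × 3.204e+04) = 4.3013e-09
20 log₁₀(4.3013e-09) = -167.328 dB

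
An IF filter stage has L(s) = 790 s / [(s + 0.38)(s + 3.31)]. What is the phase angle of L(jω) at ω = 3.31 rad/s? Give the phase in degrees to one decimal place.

-38.5 deg

∠(j3.31) = 90.00°
∠(j3.31 + 0.38) = arctan(3.31/0.38) = 83.45°
∠(j3.31 + 3.31) = arctan(3.31/3.31) = 45.00°
∠L(j3.31) = 90.00° − (83.45° + 45.00°) = -38.45°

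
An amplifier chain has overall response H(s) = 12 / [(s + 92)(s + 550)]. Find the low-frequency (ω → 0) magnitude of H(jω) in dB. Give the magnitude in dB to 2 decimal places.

H(0) = 12 / (92 × 550) = 0.00023715
20 log₁₀(0.00023715) = -72.499 dB

-72.50 dB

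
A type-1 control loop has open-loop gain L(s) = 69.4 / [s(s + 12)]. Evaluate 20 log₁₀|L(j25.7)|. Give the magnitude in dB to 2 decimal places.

-20.43 dB

|j25.7 + 12| = √(25.7² + 12²) = 28.36
|j25.7| = 25.7
|L(j25.7)| = 69.4 / (28.36 × 25.7) = 0.095206
20 log₁₀(0.095206) = -20.427 dB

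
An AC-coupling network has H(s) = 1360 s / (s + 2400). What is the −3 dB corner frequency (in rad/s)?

For a single-pole high-pass, the −3 dB point is at the pole: ω = 2400 rad/s.

2400 rad/s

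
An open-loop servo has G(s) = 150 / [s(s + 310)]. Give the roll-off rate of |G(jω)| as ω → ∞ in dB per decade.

-40 dB/decade

With 0 zeros and 2 poles, the high-frequency asymptotic slope is 20 × (0 − 2) = -40 dB/decade.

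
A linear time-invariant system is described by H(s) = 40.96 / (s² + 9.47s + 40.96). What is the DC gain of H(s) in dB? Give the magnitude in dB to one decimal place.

H(0) = 40.96 / 40.96 = 1
20 log₁₀(1) = 0.00 dB

0.0 dB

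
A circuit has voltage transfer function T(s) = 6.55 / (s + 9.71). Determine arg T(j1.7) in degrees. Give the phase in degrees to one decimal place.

-9.9 deg

∠(j1.7 + 9.71) = arctan(1.7/9.71) = 9.93°
∠T(j1.7) = −9.93° = -9.93°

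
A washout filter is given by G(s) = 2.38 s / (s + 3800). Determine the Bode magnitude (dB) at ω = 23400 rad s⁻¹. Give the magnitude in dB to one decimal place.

|j23400| = 2.34e+04
|j23400 + 3800| = √(23400² + 3800²) = 2.371e+04
|G(j23400)| = 2.38 × 2.34e+04 / 2.371e+04 = 2.3492
20 log₁₀(2.3492) = 7.42 dB

7.4 dB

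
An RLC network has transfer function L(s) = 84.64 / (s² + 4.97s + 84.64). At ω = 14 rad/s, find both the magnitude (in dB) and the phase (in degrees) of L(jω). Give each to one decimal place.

|L| = -3.8 dB, ∠L = -148.0 deg

|(j14)² + 4.97(j14) + 84.64| = |-111.36 + j69.58| = 131.3
|L(j14)| = 84.64 / 131.3 = 0.64458
20 log₁₀(0.64458) = -3.81 dB
∠[(j14)² + 4.97(j14) + 84.64] = ∠[-111.36 + j69.58] = 148.00°
∠L(j14) = −148.00° = -148.00°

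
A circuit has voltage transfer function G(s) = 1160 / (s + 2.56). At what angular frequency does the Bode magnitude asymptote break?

2.56 rad s⁻¹

The single real pole at s = −2.56 gives a corner at ω = 2.56 rad s⁻¹.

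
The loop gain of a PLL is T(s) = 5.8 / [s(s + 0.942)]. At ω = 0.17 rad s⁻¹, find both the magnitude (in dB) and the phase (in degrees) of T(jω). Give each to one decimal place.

|j0.17 + 0.942| = √(0.17² + 0.942²) = 0.9572
|j0.17| = 0.17
|T(j0.17)| = 5.8 / (0.9572 × 0.17) = 35.643
20 log₁₀(35.643) = 31.04 dB
∠(j0.17 + 0.942) = arctan(0.17/0.942) = 10.23°
∠(j0.17) = 90.00°
∠T(j0.17) = − (10.23° + 90.00°) = -100.23°

|T| = 31.0 dB, ∠T = -100.2°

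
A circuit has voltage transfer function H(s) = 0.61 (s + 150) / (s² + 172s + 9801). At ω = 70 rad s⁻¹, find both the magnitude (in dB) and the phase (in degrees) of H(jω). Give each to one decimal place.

|H| = -42.2 dB, ∠H = -42.8°

|j70 + 150| = √(70² + 150²) = 165.5
|(j70)² + 172(j70) + 9801| = |4901 + j12040| = 1.3e+04
|H(j70)| = 0.61 × 165.5 / 1.3e+04 = 0.0077676
20 log₁₀(0.0077676) = -42.19 dB
∠(j70 + 150) = arctan(70/150) = 25.02°
∠[(j70)² + 172(j70) + 9801] = ∠[4901 + j12040] = 67.85°
∠H(j70) = 25.02° − 67.85° = -42.83°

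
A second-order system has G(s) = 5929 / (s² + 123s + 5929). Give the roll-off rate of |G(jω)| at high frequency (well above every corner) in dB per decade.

With 0 zeros and 2 poles, the high-frequency asymptotic slope is 20 × (0 − 2) = -40 dB/decade.

-40 dB/decade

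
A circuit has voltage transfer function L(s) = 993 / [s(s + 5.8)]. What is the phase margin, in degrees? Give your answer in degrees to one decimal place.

10.5°

Gain crossover: |L(jω)| = 1 at ω ≈ 31.2 rad s⁻¹.
∠L(j31.2) = −90° − arctan(31.2/5.8) ≈ -169.48°
PM = 180° + (-169.48°) = 10.52°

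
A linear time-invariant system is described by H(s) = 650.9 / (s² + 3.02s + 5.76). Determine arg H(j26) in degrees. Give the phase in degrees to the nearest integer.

-173°

∠[(j26)² + 3.02(j26) + 5.76] = ∠[-670.24 + j78.52] = 173.32°
∠H(j26) = −173.32° = -173.32°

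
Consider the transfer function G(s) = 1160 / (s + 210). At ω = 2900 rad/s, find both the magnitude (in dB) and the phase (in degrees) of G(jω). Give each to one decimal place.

|j2900 + 210| = √(2900² + 210²) = 2908
|G(j2900)| = 1160 / 2908 = 0.39896
20 log₁₀(0.39896) = -7.98 dB
∠(j2900 + 210) = arctan(2900/210) = 85.86°
∠G(j2900) = −85.86° = -85.86°

|G| = -8.0 dB, ∠G = -85.9 deg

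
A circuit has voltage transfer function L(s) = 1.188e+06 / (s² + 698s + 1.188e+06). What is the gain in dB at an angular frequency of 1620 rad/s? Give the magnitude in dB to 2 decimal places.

|(j1620)² + 698(j1620) + 1.188e+06| = |-1.4364e+06 + j1.1308e+06| = 1.828e+06
|L(j1620)| = 1.188e+06 / 1.828e+06 = 0.64986
20 log₁₀(0.64986) = -3.744 dB

-3.74 dB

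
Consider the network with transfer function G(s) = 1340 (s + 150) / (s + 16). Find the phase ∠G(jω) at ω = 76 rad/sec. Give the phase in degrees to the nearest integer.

-51 deg

∠(j76 + 150) = arctan(76/150) = 26.87°
∠(j76 + 16) = arctan(76/16) = 78.11°
∠G(j76) = 26.87° − 78.11° = -51.24°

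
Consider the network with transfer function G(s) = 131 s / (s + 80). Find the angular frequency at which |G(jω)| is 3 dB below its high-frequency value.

80 rad/sec

For a single-pole high-pass, the −3 dB point is at the pole: ω = 80 rad/sec.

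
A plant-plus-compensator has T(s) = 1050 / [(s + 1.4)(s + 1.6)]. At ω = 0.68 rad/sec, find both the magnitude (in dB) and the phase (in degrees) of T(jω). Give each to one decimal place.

|T| = 51.8 dB, ∠T = -48.9°

|j0.68 + 1.4| = √(0.68² + 1.4²) = 1.556
|j0.68 + 1.6| = √(0.68² + 1.6²) = 1.739
|T(j0.68)| = 1050 / (1.556 × 1.739) = 388.05
20 log₁₀(388.05) = 51.78 dB
∠(j0.68 + 1.4) = arctan(0.68/1.4) = 25.91°
∠(j0.68 + 1.6) = arctan(0.68/1.6) = 23.03°
∠T(j0.68) = − (25.91° + 23.03°) = -48.93°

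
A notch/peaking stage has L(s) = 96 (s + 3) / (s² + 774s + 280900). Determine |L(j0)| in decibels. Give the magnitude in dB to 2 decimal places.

-59.78 dB

L(0) = 96 × 3 / 280900 = 0.0010253
20 log₁₀(0.0010253) = -59.783 dB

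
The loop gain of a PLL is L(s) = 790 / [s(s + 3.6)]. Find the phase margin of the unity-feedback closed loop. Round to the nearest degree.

Gain crossover: |L(jω)| = 1 at ω ≈ 28 rad/s.
∠L(j28) = −90° − arctan(28/3.6) ≈ -172.67°
PM = 180° + (-172.67°) = 7.33°

7°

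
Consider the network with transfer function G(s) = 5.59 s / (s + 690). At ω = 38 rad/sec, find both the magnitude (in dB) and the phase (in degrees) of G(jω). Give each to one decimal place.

|G| = -10.2 dB, ∠G = 86.8 deg

|j38| = 38
|j38 + 690| = √(38² + 690²) = 691
|G(j38)| = 5.59 × 38 / 691 = 0.30739
20 log₁₀(0.30739) = -10.25 dB
∠(j38) = 90.00°
∠(j38 + 690) = arctan(38/690) = 3.15°
∠G(j38) = 90.00° − 3.15° = 86.85°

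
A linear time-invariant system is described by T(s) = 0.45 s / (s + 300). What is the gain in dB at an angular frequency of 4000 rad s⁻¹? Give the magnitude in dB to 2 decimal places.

-6.96 dB

|j4000| = 4000
|j4000 + 300| = √(4000² + 300²) = 4011
|T(j4000)| = 0.45 × 4000 / 4011 = 0.44874
20 log₁₀(0.44874) = -6.960 dB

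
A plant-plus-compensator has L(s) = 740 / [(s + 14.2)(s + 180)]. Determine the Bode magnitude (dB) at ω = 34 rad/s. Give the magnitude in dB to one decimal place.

-19.2 dB

|j34 + 14.2| = √(34² + 14.2²) = 36.85
|j34 + 180| = √(34² + 180²) = 183.2
|L(j34)| = 740 / (36.85 × 183.2) = 0.10964
20 log₁₀(0.10964) = -19.20 dB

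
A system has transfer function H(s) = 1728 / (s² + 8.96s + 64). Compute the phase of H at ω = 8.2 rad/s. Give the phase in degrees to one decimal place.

-92.5°

∠[(j8.2)² + 8.96(j8.2) + 64] = ∠[-3.24 + j73.472] = 92.53°
∠H(j8.2) = −92.53° = -92.53°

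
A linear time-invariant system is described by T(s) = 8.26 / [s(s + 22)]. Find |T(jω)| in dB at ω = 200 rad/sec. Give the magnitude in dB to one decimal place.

-73.8 dB

|j200 + 22| = √(200² + 22²) = 201.2
|j200| = 200
|T(j200)| = 8.26 / (201.2 × 200) = 0.00020526
20 log₁₀(0.00020526) = -73.75 dB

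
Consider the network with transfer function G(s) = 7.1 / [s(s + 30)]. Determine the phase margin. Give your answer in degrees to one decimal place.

Gain crossover: |G(jω)| = 1 at ω ≈ 0.237 rad/sec.
∠G(j0.237) = −90° − arctan(0.237/30) ≈ -90.45°
PM = 180° + (-90.45°) = 89.55°

89.5°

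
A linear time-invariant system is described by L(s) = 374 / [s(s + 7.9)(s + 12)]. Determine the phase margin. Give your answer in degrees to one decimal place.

50.2°

Gain crossover: |L(jω)| = 1 at ω ≈ 3.47 rad/sec.
∠L(j3.47) = −90° − arctan(3.47/7.9) − arctan(3.47/12) ≈ -129.84°
PM = 180° + (-129.84°) = 50.16°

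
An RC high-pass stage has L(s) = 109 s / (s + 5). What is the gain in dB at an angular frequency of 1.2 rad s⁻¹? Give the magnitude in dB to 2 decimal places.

|j1.2| = 1.2
|j1.2 + 5| = √(1.2² + 5²) = 5.142
|L(j1.2)| = 109 × 1.2 / 5.142 = 25.438
20 log₁₀(25.438) = 28.110 dB

28.11 dB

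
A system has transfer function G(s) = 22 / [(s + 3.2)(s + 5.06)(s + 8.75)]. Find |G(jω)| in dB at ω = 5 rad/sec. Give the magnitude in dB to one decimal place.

-25.7 dB

|j5 + 3.2| = √(5² + 3.2²) = 5.936
|j5 + 5.06| = √(5² + 5.06²) = 7.114
|j5 + 8.75| = √(5² + 8.75²) = 10.08
|G(j5)| = 22 / (5.936 × 7.114 × 10.08) = 0.051695
20 log₁₀(0.051695) = -25.73 dB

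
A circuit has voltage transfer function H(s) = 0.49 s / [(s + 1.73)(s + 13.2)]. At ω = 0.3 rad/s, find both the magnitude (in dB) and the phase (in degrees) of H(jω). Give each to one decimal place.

|H| = -44.0 dB, ∠H = 78.9°

|j0.3| = 0.3
|j0.3 + 1.73| = √(0.3² + 1.73²) = 1.756
|j0.3 + 13.2| = √(0.3² + 13.2²) = 13.2
|H(j0.3)| = 0.49 × 0.3 / (1.756 × 13.2) = 0.0063409
20 log₁₀(0.0063409) = -43.96 dB
∠(j0.3) = 90.00°
∠(j0.3 + 1.73) = arctan(0.3/1.73) = 9.84°
∠(j0.3 + 13.2) = arctan(0.3/13.2) = 1.30°
∠H(j0.3) = 90.00° − (9.84° + 1.30°) = 78.86°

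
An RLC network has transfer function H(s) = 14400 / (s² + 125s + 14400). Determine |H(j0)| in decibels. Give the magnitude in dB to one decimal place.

0.0 dB

H(0) = 14400 / 14400 = 1
20 log₁₀(1) = 0.00 dB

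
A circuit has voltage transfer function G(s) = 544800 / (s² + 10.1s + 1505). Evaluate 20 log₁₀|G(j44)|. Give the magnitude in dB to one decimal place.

58.9 dB

|(j44)² + 10.1(j44) + 1505| = |-431 + j444.4| = 619.1
|G(j44)| = 544800 / 619.1 = 880.02
20 log₁₀(880.02) = 58.89 dB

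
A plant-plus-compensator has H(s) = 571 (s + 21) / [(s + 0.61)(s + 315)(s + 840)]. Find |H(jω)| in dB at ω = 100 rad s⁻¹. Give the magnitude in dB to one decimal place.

|j100 + 21| = √(100² + 21²) = 102.2
|j100 + 0.61| = √(100² + 0.61²) = 100
|j100 + 315| = √(100² + 315²) = 330.5
|j100 + 840| = √(100² + 840²) = 845.9
|H(j100)| = 571 × 102.2 / (100 × 330.5 × 845.9) = 0.0020869
20 log₁₀(0.0020869) = -53.61 dB

-53.6 dB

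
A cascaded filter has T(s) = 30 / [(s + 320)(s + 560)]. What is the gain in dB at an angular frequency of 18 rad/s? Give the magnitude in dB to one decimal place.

-75.5 dB

|j18 + 320| = √(18² + 320²) = 320.5
|j18 + 560| = √(18² + 560²) = 560.3
|T(j18)| = 30 / (320.5 × 560.3) = 0.00016706
20 log₁₀(0.00016706) = -75.54 dB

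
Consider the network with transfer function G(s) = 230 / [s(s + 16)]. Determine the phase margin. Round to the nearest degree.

Gain crossover: |G(jω)| = 1 at ω ≈ 11.6 rad/sec.
∠G(j11.6) = −90° − arctan(11.6/16) ≈ -126.01°
PM = 180° + (-126.01°) = 53.99°

54 deg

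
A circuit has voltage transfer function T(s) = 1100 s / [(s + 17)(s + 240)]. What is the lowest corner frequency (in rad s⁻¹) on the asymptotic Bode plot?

Break frequencies occur at each pole and zero magnitude: 17 rad s⁻¹, 240 rad s⁻¹.
The lowest is 17 rad s⁻¹.

17 rad s⁻¹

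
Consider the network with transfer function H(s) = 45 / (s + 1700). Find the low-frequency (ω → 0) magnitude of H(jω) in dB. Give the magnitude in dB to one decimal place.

H(0) = 45 / 1700 = 0.026471
20 log₁₀(0.026471) = -31.54 dB

-31.5 dB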